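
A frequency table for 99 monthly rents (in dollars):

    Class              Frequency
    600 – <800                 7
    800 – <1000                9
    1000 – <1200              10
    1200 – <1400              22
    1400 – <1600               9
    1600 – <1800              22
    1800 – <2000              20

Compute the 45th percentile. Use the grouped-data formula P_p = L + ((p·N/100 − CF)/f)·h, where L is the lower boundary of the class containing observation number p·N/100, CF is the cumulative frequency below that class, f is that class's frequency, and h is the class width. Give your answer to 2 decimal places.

1368.64

N = 99; target position k = 45/100 · 99 = 44.55.
Cumulative frequencies: 7, 16, 26, 48, 57, 79, 99.
Observation 44.55 falls in the class 1200 – <1400.
L = 1200, CF = 26, f = 22, h = 200.
P45 = 1200 + ((44.55 − 26)/22)·200 = 1200 + 168.636 = 1368.64.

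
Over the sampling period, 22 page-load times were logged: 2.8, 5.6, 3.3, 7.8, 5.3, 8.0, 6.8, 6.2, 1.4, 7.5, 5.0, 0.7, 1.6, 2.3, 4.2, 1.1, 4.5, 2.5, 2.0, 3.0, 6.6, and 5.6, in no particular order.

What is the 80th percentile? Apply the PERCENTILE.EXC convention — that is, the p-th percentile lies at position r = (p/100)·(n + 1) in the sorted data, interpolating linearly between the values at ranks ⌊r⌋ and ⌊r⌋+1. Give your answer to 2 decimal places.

Sorted: 0.7, 1.1, 1.4, 1.6, 2.0, 2.3, 2.5, 2.8, 3.0, 3.3, 4.2, 4.5, 5.0, 5.3, 5.6, 5.6, 6.2, 6.6, 6.8, 7.5, 7.8, 8.0.
n = 22.
r = (80/100)·(22 + 1) = 18.4.
Rank 18 is 6.6 and rank 19 is 6.8.
Interpolate: 6.6 + 0.4·(6.8 − 6.6) = 6.6 + 0.4·0.2 = 6.68.

6.68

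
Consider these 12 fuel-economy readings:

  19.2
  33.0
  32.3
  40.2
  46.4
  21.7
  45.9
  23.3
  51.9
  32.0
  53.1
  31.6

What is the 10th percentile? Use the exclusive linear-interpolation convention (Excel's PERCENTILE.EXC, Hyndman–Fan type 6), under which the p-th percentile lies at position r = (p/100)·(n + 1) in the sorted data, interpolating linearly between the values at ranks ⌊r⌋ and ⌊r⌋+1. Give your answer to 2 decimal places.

Sorted: 19.2, 21.7, 23.3, 31.6, 32.0, 32.3, 33.0, 40.2, 45.9, 46.4, 51.9, 53.1.
n = 12.
r = (10/100)·(12 + 1) = 1.3.
Rank 1 is 19.2 and rank 2 is 21.7.
Interpolate: 19.2 + 0.3·(21.7 − 19.2) = 19.2 + 0.3·2.5 = 19.95.

19.95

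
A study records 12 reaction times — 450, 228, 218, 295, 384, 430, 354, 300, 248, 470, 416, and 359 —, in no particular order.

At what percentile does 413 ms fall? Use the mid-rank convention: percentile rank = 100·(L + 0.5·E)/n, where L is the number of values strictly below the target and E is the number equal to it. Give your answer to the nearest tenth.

Sorted: 218, 228, 248, 295, 300, 354, 359, 384, 416, 430, 450, 470.
Count below 413: L = 8; count equal: E = 0; n = 12.
Percentile rank = 100·(8 + 0.5·0)/12 = 100·8/12 = 66.67.

66.7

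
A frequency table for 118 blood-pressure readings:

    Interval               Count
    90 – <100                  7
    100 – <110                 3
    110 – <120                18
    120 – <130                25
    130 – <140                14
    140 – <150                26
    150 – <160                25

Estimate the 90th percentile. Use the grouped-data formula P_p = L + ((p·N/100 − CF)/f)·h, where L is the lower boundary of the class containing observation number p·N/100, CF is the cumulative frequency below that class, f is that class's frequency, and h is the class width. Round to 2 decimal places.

N = 118; target position k = 90/100 · 118 = 106.2.
Cumulative frequencies: 7, 10, 28, 53, 67, 93, 118.
Observation 106.2 falls in the class 150 – <160.
L = 150, CF = 93, f = 25, h = 10.
P90 = 150 + ((106.2 − 93)/25)·10 = 150 + 5.28 = 155.28.

155.28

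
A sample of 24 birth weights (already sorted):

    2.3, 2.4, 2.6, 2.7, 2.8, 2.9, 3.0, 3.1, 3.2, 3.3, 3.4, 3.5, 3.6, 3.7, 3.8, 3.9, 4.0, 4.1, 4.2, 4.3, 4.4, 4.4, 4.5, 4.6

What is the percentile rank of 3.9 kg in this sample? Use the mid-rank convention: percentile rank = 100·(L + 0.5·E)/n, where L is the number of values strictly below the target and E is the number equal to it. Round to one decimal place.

64.6

Count below 3.9: L = 15; count equal: E = 1; n = 24.
Percentile rank = 100·(15 + 0.5·1)/24 = 100·15.5/24 = 64.58.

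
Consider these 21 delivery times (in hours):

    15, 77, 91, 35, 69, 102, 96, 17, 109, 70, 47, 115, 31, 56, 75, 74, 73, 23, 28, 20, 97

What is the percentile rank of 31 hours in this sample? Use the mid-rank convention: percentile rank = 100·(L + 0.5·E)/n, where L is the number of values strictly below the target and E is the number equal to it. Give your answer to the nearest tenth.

26.2

Sorted: 15, 17, 20, 23, 28, 31, 35, 47, 56, 69, 70, 73, 74, 75, 77, 91, 96, 97, 102, 109, 115.
Count below 31: L = 5; count equal: E = 1; n = 21.
Percentile rank = 100·(5 + 0.5·1)/21 = 100·5.5/21 = 26.19.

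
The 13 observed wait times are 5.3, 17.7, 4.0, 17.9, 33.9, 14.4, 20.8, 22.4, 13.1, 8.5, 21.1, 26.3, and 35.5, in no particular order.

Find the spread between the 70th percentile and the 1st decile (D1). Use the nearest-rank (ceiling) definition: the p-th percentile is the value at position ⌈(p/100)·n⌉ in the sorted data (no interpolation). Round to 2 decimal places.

Sorted: 4.0, 5.3, 8.5, 13.1, 14.4, 17.7, 17.9, 20.8, 21.1, 22.4, 26.3, 33.9, 35.5.
n = 13.
P10: rank ⌈10/100·13⌉ = 2 → 5.3.
P70: rank ⌈70/100·13⌉ = 10 → 22.4.
Difference: 22.4 − 5.3 = 17.1.

17.10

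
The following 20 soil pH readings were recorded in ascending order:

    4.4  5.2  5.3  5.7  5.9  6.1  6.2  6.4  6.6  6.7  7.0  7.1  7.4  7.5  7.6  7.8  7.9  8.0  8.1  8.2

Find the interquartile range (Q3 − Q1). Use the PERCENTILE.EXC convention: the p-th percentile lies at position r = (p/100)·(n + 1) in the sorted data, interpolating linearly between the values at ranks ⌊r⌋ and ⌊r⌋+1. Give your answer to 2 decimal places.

1.80

n = 20.
P25: r = 5.25; ranks 5–6 are 5.9, 6.1; interpolating gives 5.95.
P75: r = 15.75; ranks 15–16 are 7.6, 7.8; interpolating gives 7.75.
Difference: 7.75 − 5.95 = 1.8.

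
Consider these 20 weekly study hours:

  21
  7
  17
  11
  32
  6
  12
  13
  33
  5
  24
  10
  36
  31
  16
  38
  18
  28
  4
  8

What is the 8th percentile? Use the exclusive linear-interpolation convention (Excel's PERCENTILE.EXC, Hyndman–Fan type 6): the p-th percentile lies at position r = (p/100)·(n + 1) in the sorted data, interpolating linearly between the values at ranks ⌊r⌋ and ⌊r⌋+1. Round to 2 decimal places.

4.68

Sorted: 4, 5, 6, 7, 8, 10, 11, 12, 13, 16, 17, 18, 21, 24, 28, 31, 32, 33, 36, 38.
n = 20.
r = (8/100)·(20 + 1) = 1.68.
Rank 1 is 4 and rank 2 is 5.
Interpolate: 4 + 0.68·(5 − 4) = 4 + 0.68·1 = 4.68.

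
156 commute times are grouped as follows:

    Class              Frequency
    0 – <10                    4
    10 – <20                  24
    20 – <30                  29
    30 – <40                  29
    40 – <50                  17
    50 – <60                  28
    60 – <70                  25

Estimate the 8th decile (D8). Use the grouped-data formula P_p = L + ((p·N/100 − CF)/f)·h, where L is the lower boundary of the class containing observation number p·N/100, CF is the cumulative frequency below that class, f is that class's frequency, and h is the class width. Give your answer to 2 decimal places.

N = 156; target position k = 80/100 · 156 = 124.8.
Cumulative frequencies: 4, 28, 57, 86, 103, 131, 156.
Observation 124.8 falls in the class 50 – <60.
L = 50, CF = 103, f = 28, h = 10.
P80 = 50 + ((124.8 − 103)/28)·10 = 50 + 7.78571 = 57.7857.

57.79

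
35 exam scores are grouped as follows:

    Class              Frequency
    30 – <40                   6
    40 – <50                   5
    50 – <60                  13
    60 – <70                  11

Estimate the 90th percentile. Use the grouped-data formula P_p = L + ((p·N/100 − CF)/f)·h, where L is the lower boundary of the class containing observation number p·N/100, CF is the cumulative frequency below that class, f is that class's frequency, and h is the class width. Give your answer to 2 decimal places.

66.82

N = 35; target position k = 90/100 · 35 = 31.5.
Cumulative frequencies: 6, 11, 24, 35.
Observation 31.5 falls in the class 60 – <70.
L = 60, CF = 24, f = 11, h = 10.
P90 = 60 + ((31.5 − 24)/11)·10 = 60 + 6.81818 = 66.8182.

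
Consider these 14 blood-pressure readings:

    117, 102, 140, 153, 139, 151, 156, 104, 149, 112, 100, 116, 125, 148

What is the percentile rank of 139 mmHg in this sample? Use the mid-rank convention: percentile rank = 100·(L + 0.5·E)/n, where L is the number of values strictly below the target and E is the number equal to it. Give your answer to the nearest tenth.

Sorted: 100, 102, 104, 112, 116, 117, 125, 139, 140, 148, 149, 151, 153, 156.
Count below 139: L = 7; count equal: E = 1; n = 14.
Percentile rank = 100·(7 + 0.5·1)/14 = 100·7.5/14 = 53.57.

53.6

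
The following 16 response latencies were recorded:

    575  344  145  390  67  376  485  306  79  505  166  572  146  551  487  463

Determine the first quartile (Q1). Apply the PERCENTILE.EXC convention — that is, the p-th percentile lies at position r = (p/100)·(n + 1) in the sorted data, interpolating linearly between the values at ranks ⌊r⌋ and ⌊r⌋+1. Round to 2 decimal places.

151.00

Sorted: 67, 79, 145, 146, 166, 306, 344, 376, 390, 463, 485, 487, 505, 551, 572, 575.
n = 16.
r = (25/100)·(16 + 1) = 4.25.
Rank 4 is 146 and rank 5 is 166.
Interpolate: 146 + 0.25·(166 − 146) = 146 + 0.25·20 = 151.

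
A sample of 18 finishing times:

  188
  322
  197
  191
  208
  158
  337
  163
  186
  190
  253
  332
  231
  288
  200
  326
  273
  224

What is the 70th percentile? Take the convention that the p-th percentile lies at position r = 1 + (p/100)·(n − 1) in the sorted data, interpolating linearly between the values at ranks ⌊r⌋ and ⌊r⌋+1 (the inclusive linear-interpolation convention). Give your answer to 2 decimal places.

271.00

Sorted: 158, 163, 186, 188, 190, 191, 197, 200, 208, 224, 231, 253, 273, 288, 322, 326, 332, 337.
n = 18.
r = 1 + (70/100)·(18 − 1) = 1 + 11.9 = 12.9.
Rank 12 is 253 and rank 13 is 273.
Interpolate: 253 + 0.9·(273 − 253) = 253 + 0.9·20 = 271.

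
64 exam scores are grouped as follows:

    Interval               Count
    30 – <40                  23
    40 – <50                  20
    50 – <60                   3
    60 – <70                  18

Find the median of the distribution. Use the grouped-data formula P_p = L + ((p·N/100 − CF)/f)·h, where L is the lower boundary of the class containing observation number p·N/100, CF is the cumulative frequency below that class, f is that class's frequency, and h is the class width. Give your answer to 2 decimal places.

N = 64; target position k = 50/100 · 64 = 32.
Cumulative frequencies: 23, 43, 46, 64.
Observation 32 falls in the class 40 – <50.
L = 40, CF = 23, f = 20, h = 10.
P50 = 40 + ((32 − 23)/20)·10 = 40 + 4.5 = 44.5.

44.50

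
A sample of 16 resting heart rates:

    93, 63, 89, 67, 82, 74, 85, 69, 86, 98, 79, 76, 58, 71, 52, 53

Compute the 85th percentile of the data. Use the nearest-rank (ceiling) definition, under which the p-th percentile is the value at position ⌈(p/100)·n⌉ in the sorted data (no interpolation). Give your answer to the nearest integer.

89

Sorted: 52, 53, 58, 63, 67, 69, 71, 74, 76, 79, 82, 85, 86, 89, 93, 98.
n = 16.
Position = ⌈85/100 · 16⌉ = ⌈13.6⌉ = 14.
The value at rank 14 is 89.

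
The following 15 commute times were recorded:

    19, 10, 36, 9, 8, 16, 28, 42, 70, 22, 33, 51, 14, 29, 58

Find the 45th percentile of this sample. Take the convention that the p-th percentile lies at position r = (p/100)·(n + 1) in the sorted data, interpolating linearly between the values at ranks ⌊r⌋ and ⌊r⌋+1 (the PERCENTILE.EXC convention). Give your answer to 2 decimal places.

Sorted: 8, 9, 10, 14, 16, 19, 22, 28, 29, 33, 36, 42, 51, 58, 70.
n = 15.
r = (45/100)·(15 + 1) = 7.2.
Rank 7 is 22 and rank 8 is 28.
Interpolate: 22 + 0.2·(28 − 22) = 22 + 0.2·6 = 23.2.

23.20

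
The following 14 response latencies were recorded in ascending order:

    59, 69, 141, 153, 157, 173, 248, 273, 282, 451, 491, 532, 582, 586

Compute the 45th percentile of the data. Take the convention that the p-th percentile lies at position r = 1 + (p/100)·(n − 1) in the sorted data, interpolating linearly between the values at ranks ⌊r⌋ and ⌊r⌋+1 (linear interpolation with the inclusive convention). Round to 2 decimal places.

236.75

n = 14.
r = 1 + (45/100)·(14 − 1) = 1 + 5.85 = 6.85.
Rank 6 is 173 and rank 7 is 248.
Interpolate: 173 + 0.85·(248 − 173) = 173 + 0.85·75 = 236.75.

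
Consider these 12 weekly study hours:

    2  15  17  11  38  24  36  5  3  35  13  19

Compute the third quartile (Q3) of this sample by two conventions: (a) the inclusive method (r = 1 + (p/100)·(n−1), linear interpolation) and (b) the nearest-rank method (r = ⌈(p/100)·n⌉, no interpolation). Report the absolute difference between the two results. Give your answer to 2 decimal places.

Sorted: 2, 3, 5, 11, 13, 15, 17, 19, 24, 35, 36, 38.
n = 12.
(a) r = 9.25; between ranks 9 (24) and 10 (35): 26.75.
(b) the nearest-rank method: rank 9 → 24.
|26.75 − 24| = 2.75.

2.75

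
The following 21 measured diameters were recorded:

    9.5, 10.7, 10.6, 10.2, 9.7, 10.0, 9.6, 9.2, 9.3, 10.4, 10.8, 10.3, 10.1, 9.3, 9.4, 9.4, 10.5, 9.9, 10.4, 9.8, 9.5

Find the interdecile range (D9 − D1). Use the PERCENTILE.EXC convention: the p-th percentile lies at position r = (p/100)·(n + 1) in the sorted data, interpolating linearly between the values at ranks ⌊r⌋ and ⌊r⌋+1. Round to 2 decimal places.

1.38

Sorted: 9.2, 9.3, 9.3, 9.4, 9.4, 9.5, 9.5, 9.6, 9.7, 9.8, 9.9, 10.0, 10.1, 10.2, 10.3, 10.4, 10.4, 10.5, 10.6, 10.7, 10.8.
n = 21.
P10: r = 2.2; ranks 2–3 are 9.3, 9.3; interpolating gives 9.3.
P90: r = 19.8; ranks 19–20 are 10.6, 10.7; interpolating gives 10.68.
Difference: 10.68 − 9.3 = 1.38.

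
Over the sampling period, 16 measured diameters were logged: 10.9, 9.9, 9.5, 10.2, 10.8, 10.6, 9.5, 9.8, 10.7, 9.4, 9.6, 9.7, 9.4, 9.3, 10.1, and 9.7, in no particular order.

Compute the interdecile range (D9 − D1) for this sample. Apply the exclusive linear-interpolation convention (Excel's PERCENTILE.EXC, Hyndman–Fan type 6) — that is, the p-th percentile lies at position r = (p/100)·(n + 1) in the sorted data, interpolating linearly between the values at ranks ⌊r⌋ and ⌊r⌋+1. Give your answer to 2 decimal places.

Sorted: 9.3, 9.4, 9.4, 9.5, 9.5, 9.6, 9.7, 9.7, 9.8, 9.9, 10.1, 10.2, 10.6, 10.7, 10.8, 10.9.
n = 16.
P10: r = 1.7; ranks 1–2 are 9.3, 9.4; interpolating gives 9.37.
P90: r = 15.3; ranks 15–16 are 10.8, 10.9; interpolating gives 10.83.
Difference: 10.83 − 9.37 = 1.46.

1.46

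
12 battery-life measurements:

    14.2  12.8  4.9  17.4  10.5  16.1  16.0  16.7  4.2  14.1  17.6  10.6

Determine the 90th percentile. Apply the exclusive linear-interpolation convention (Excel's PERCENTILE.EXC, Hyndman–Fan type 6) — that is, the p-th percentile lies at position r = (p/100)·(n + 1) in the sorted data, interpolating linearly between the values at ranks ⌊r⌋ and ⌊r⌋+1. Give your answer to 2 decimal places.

17.54

Sorted: 4.2, 4.9, 10.5, 10.6, 12.8, 14.1, 14.2, 16.0, 16.1, 16.7, 17.4, 17.6.
n = 12.
r = (90/100)·(12 + 1) = 11.7.
Rank 11 is 17.4 and rank 12 is 17.6.
Interpolate: 17.4 + 0.7·(17.6 − 17.4) = 17.4 + 0.7·0.2 = 17.54.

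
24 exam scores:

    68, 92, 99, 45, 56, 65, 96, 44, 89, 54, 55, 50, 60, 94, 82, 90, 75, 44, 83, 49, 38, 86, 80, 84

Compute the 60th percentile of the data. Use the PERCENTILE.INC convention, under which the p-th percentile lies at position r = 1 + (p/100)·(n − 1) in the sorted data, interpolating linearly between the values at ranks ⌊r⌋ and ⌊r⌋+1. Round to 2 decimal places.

81.60

Sorted: 38, 44, 44, 45, 49, 50, 54, 55, 56, 60, 65, 68, 75, 80, 82, 83, 84, 86, 89, 90, 92, 94, 96, 99.
n = 24.
r = 1 + (60/100)·(24 − 1) = 1 + 13.8 = 14.8.
Rank 14 is 80 and rank 15 is 82.
Interpolate: 80 + 0.8·(82 − 80) = 80 + 0.8·2 = 81.6.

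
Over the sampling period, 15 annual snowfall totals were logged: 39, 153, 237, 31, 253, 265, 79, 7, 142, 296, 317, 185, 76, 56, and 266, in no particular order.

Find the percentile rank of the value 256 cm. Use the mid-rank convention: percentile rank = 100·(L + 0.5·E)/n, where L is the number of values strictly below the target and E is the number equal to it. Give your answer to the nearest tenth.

Sorted: 7, 31, 39, 56, 76, 79, 142, 153, 185, 237, 253, 265, 266, 296, 317.
Count below 256: L = 11; count equal: E = 0; n = 15.
Percentile rank = 100·(11 + 0.5·0)/15 = 100·11/15 = 73.33.

73.3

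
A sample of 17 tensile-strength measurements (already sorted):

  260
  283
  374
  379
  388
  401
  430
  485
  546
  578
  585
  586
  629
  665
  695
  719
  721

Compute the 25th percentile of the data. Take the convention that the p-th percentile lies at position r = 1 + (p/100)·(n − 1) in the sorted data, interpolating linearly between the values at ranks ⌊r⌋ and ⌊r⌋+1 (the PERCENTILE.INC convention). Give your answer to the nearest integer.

388

n = 17.
r = 1 + (25/100)·(17 − 1) = 1 + 4 = 5.
r is an integer, so P25 is the value at rank 5: 388.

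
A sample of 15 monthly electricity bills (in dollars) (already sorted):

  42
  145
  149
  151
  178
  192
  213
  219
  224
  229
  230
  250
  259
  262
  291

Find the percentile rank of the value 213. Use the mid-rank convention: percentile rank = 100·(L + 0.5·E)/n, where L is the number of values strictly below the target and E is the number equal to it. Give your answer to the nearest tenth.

Count below 213: L = 6; count equal: E = 1; n = 15.
Percentile rank = 100·(6 + 0.5·1)/15 = 100·6.5/15 = 43.33.

43.3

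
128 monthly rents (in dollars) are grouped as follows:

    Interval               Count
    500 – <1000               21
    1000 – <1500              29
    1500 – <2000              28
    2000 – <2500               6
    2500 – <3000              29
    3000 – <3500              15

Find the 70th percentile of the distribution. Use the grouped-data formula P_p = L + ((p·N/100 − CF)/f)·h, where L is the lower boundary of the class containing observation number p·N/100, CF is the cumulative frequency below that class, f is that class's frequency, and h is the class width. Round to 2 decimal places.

N = 128; target position k = 70/100 · 128 = 89.6.
Cumulative frequencies: 21, 50, 78, 84, 113, 128.
Observation 89.6 falls in the class 2500 – <3000.
L = 2500, CF = 84, f = 29, h = 500.
P70 = 2500 + ((89.6 − 84)/29)·500 = 2500 + 96.5517 = 2596.55.

2596.55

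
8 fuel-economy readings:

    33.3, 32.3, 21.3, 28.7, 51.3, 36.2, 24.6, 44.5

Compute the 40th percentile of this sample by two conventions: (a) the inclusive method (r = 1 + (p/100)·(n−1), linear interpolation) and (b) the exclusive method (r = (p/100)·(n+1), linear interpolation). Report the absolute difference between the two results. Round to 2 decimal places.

Sorted: 21.3, 24.6, 28.7, 32.3, 33.3, 36.2, 44.5, 51.3.
n = 8.
(a) r = 3.8; between ranks 3 (28.7) and 4 (32.3): 31.58.
(b) r = 3.6; between ranks 3 (28.7) and 4 (32.3): 30.86.
|31.58 − 30.86| = 0.72.

0.72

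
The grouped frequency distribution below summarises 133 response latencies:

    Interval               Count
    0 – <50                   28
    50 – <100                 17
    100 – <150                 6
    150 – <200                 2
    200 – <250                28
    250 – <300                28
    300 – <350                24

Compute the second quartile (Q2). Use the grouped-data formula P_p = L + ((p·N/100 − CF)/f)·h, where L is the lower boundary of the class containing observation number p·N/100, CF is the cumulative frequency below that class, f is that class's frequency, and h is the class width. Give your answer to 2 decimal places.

224.11

N = 133; target position k = 50/100 · 133 = 66.5.
Cumulative frequencies: 28, 45, 51, 53, 81, 109, 133.
Observation 66.5 falls in the class 200 – <250.
L = 200, CF = 53, f = 28, h = 50.
P50 = 200 + ((66.5 − 53)/28)·50 = 200 + 24.1071 = 224.107.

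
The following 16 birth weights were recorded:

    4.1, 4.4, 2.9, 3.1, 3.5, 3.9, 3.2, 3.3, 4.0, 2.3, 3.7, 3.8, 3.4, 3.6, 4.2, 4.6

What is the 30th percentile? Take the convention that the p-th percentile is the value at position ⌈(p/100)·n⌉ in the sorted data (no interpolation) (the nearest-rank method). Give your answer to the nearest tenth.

Sorted: 2.3, 2.9, 3.1, 3.2, 3.3, 3.4, 3.5, 3.6, 3.7, 3.8, 3.9, 4.0, 4.1, 4.2, 4.4, 4.6.
n = 16.
Position = ⌈30/100 · 16⌉ = ⌈4.8⌉ = 5.
The value at rank 5 is 3.3.

3.3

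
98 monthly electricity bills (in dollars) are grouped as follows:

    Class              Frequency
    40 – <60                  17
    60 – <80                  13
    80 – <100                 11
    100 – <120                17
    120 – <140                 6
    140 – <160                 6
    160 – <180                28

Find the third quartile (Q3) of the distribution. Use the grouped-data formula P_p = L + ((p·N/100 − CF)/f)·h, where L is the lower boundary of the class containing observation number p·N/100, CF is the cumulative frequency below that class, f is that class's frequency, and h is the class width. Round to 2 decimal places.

N = 98; target position k = 75/100 · 98 = 73.5.
Cumulative frequencies: 17, 30, 41, 58, 64, 70, 98.
Observation 73.5 falls in the class 160 – <180.
L = 160, CF = 70, f = 28, h = 20.
P75 = 160 + ((73.5 − 70)/28)·20 = 160 + 2.5 = 162.5.

162.50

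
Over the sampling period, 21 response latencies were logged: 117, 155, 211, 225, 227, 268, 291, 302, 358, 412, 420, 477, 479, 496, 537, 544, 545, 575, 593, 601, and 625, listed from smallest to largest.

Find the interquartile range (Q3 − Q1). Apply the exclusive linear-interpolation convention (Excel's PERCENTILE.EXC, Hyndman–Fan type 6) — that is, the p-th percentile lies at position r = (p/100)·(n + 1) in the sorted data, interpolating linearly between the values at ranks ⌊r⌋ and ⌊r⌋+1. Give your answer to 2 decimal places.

n = 21.
P25: r = 5.5; ranks 5–6 are 227, 268; interpolating gives 247.5.
P75: r = 16.5; ranks 16–17 are 544, 545; interpolating gives 544.5.
Difference: 544.5 − 247.5 = 297.

297.00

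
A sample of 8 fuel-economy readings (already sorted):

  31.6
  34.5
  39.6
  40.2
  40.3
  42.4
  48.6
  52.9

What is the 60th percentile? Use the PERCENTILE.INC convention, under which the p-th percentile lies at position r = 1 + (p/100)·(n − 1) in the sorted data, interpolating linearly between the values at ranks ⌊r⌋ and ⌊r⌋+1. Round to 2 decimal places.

n = 8.
r = 1 + (60/100)·(8 − 1) = 1 + 4.2 = 5.2.
Rank 5 is 40.3 and rank 6 is 42.4.
Interpolate: 40.3 + 0.2·(42.4 − 40.3) = 40.3 + 0.2·2.1 = 40.72.

40.72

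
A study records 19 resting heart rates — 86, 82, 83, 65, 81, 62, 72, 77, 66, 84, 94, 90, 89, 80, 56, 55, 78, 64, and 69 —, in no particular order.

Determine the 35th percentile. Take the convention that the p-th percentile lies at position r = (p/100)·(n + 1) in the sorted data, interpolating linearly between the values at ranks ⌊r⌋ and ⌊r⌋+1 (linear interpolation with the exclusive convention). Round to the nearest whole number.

69

Sorted: 55, 56, 62, 64, 65, 66, 69, 72, 77, 78, 80, 81, 82, 83, 84, 86, 89, 90, 94.
n = 19.
r = (35/100)·(19 + 1) = 7.
r is an integer, so P35 is the value at rank 7: 69.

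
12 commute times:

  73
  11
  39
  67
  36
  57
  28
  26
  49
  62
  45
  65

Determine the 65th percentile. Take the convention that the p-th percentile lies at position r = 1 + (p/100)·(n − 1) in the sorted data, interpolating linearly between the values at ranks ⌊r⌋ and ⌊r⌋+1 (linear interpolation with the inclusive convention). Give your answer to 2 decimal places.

Sorted: 11, 26, 28, 36, 39, 45, 49, 57, 62, 65, 67, 73.
n = 12.
r = 1 + (65/100)·(12 − 1) = 1 + 7.15 = 8.15.
Rank 8 is 57 and rank 9 is 62.
Interpolate: 57 + 0.15·(62 − 57) = 57 + 0.15·5 = 57.75.

57.75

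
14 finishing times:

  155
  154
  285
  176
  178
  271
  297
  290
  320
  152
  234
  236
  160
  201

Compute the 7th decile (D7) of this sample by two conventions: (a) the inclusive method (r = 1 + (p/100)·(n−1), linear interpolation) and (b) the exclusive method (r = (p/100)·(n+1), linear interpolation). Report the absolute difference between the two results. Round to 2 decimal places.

5.60

Sorted: 152, 154, 155, 160, 176, 178, 201, 234, 236, 271, 285, 290, 297, 320.
n = 14.
(a) r = 10.1; between ranks 10 (271) and 11 (285): 272.4.
(b) r = 10.5; between ranks 10 (271) and 11 (285): 278.
|272.4 − 278| = 5.6.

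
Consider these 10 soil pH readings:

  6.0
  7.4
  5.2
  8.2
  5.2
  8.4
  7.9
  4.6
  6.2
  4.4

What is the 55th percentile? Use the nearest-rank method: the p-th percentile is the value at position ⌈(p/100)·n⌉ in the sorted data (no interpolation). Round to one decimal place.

6.2

Sorted: 4.4, 4.6, 5.2, 5.2, 6.0, 6.2, 7.4, 7.9, 8.2, 8.4.
n = 10.
Position = ⌈55/100 · 10⌉ = ⌈5.5⌉ = 6.
The value at rank 6 is 6.2.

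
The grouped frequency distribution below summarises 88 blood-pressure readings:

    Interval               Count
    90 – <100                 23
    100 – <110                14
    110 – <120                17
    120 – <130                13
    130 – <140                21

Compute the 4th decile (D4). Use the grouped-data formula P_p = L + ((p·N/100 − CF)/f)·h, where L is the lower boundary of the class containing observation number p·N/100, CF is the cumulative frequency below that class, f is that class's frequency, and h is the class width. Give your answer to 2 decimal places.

N = 88; target position k = 40/100 · 88 = 35.2.
Cumulative frequencies: 23, 37, 54, 67, 88.
Observation 35.2 falls in the class 100 – <110.
L = 100, CF = 23, f = 14, h = 10.
P40 = 100 + ((35.2 − 23)/14)·10 = 100 + 8.71429 = 108.714.

108.71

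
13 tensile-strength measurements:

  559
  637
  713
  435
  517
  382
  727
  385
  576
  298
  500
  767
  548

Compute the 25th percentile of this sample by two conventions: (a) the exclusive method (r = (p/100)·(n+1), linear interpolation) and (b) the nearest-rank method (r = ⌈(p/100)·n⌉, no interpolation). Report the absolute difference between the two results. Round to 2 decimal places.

Sorted: 298, 382, 385, 435, 500, 517, 548, 559, 576, 637, 713, 727, 767.
n = 13.
(a) r = 3.5; between ranks 3 (385) and 4 (435): 410.
(b) the nearest-rank method: rank 4 → 435.
|410 − 435| = 25.

25.00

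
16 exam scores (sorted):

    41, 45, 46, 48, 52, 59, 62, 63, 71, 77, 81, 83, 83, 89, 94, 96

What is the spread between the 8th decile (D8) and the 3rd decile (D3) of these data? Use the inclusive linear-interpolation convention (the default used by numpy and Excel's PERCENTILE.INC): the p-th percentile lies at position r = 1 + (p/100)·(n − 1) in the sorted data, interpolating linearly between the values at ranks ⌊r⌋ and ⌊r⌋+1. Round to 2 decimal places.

27.50

n = 16.
P30: r = 5.5; ranks 5–6 are 52, 59; interpolating gives 55.5.
P80: r = 13 (integer) → 83.
Difference: 83 − 55.5 = 27.5.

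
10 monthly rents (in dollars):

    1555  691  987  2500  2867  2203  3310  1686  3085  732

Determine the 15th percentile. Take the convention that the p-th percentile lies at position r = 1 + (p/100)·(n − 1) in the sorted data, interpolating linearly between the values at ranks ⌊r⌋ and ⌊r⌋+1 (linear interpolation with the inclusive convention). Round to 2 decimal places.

821.25

Sorted: 691, 732, 987, 1555, 1686, 2203, 2500, 2867, 3085, 3310.
n = 10.
r = 1 + (15/100)·(10 − 1) = 1 + 1.35 = 2.35.
Rank 2 is 732 and rank 3 is 987.
Interpolate: 732 + 0.35·(987 − 732) = 732 + 0.35·255 = 821.25.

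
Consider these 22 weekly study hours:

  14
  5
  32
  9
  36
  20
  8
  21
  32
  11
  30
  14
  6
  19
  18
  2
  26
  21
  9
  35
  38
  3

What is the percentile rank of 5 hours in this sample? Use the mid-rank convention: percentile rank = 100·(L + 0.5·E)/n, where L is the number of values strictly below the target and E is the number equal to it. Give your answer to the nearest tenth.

Sorted: 2, 3, 5, 6, 8, 9, 9, 11, 14, 14, 18, 19, 20, 21, 21, 26, 30, 32, 32, 35, 36, 38.
Count below 5: L = 2; count equal: E = 1; n = 22.
Percentile rank = 100·(2 + 0.5·1)/22 = 100·2.5/22 = 11.36.

11.4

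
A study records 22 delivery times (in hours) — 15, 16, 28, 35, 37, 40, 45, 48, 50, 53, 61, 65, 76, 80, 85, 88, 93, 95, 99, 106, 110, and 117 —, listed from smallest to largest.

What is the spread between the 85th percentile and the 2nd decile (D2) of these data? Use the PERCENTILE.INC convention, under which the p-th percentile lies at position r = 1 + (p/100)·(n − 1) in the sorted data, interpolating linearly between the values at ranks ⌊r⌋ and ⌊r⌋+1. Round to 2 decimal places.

n = 22.
P20: r = 5.2; ranks 5–6 are 37, 40; interpolating gives 37.6.
P85: r = 18.85; ranks 18–19 are 95, 99; interpolating gives 98.4.
Difference: 98.4 − 37.6 = 60.8.

60.80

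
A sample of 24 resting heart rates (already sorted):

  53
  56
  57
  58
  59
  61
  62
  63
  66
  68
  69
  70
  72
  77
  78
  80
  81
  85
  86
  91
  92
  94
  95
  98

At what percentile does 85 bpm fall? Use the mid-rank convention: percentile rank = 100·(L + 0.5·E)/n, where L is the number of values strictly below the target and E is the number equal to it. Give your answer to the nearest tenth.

72.9

Count below 85: L = 17; count equal: E = 1; n = 24.
Percentile rank = 100·(17 + 0.5·1)/24 = 100·17.5/24 = 72.92.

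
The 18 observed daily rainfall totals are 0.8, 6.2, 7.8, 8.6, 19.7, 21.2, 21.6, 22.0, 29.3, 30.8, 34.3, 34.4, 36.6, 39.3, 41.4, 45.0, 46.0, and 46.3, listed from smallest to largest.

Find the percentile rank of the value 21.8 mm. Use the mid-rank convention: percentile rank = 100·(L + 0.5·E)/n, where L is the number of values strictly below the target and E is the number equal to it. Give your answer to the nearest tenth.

38.9

Count below 21.8: L = 7; count equal: E = 0; n = 18.
Percentile rank = 100·(7 + 0.5·0)/18 = 100·7/18 = 38.89.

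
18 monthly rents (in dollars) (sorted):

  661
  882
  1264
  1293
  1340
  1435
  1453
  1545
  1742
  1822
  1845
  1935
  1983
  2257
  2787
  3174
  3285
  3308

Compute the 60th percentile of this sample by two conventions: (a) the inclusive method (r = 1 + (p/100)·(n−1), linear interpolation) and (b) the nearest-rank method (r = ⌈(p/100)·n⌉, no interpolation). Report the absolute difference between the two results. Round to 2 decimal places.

18.00

n = 18.
(a) r = 11.2; between ranks 11 (1845) and 12 (1935): 1863.
(b) the nearest-rank method: rank 11 → 1845.
|1863 − 1845| = 18.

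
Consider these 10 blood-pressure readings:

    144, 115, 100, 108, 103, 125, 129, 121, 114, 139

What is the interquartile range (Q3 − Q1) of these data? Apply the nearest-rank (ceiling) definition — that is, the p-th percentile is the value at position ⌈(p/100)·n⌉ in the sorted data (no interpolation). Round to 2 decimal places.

Sorted: 100, 103, 108, 114, 115, 121, 125, 129, 139, 144.
n = 10.
P25: rank ⌈25/100·10⌉ = 3 → 108.
P75: rank ⌈75/100·10⌉ = 8 → 129.
Difference: 129 − 108 = 21.

21.00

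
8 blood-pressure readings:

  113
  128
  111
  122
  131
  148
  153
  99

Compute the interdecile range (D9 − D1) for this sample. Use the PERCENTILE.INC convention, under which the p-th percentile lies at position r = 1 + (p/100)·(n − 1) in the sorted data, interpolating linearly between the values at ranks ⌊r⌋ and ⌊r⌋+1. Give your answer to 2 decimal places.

42.10

Sorted: 99, 111, 113, 122, 128, 131, 148, 153.
n = 8.
P10: r = 1.7; ranks 1–2 are 99, 111; interpolating gives 107.4.
P90: r = 7.3; ranks 7–8 are 148, 153; interpolating gives 149.5.
Difference: 149.5 − 107.4 = 42.1.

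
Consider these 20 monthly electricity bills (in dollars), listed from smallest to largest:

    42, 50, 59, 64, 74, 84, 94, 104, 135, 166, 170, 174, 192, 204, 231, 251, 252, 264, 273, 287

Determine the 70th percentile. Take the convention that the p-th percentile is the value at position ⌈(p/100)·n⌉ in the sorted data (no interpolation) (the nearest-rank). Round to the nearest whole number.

n = 20.
Position = ⌈70/100 · 20⌉ = ⌈14⌉ = 14.
The value at rank 14 is 204.

204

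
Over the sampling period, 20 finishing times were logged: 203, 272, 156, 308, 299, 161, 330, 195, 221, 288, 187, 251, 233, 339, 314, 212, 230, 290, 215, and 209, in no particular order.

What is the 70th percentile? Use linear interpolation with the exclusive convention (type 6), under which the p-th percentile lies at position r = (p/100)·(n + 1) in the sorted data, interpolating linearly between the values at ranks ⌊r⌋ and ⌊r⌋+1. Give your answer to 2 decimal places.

Sorted: 156, 161, 187, 195, 203, 209, 212, 215, 221, 230, 233, 251, 272, 288, 290, 299, 308, 314, 330, 339.
n = 20.
r = (70/100)·(20 + 1) = 14.7.
Rank 14 is 288 and rank 15 is 290.
Interpolate: 288 + 0.7·(290 − 288) = 288 + 0.7·2 = 289.4.

289.40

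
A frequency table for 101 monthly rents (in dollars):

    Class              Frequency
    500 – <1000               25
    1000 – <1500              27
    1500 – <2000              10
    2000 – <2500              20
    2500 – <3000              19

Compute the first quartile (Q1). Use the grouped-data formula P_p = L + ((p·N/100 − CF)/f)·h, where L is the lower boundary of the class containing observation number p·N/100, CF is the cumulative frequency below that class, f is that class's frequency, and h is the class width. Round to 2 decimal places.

1004.63

N = 101; target position k = 25/100 · 101 = 25.25.
Cumulative frequencies: 25, 52, 62, 82, 101.
Observation 25.25 falls in the class 1000 – <1500.
L = 1000, CF = 25, f = 27, h = 500.
P25 = 1000 + ((25.25 − 25)/27)·500 = 1000 + 4.62963 = 1004.63.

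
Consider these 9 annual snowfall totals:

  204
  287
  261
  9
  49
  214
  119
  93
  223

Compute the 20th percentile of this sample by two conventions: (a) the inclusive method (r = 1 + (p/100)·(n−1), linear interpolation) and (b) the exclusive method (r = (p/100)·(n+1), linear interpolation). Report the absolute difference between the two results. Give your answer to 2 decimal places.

26.40

Sorted: 9, 49, 93, 119, 204, 214, 223, 261, 287.
n = 9.
(a) r = 2.6; between ranks 2 (49) and 3 (93): 75.4.
(b) r = 2 → value at rank 2 = 49.
|75.4 − 49| = 26.4.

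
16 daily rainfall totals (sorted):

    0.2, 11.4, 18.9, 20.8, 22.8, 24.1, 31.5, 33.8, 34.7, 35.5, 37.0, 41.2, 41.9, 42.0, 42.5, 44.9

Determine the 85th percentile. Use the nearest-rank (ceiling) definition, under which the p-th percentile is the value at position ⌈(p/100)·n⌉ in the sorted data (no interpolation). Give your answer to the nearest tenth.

n = 16.
Position = ⌈85/100 · 16⌉ = ⌈13.6⌉ = 14.
The value at rank 14 is 42.0.

42.0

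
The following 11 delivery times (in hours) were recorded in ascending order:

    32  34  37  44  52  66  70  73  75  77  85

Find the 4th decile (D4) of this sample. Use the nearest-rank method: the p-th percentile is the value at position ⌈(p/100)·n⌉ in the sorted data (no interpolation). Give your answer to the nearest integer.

52

n = 11.
Position = ⌈40/100 · 11⌉ = ⌈4.4⌉ = 5.
The value at rank 5 is 52.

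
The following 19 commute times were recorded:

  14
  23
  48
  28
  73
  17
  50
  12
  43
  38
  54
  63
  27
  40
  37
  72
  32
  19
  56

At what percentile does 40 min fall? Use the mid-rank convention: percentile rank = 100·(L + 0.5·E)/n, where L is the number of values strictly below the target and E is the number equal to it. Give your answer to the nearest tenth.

55.3

Sorted: 12, 14, 17, 19, 23, 27, 28, 32, 37, 38, 40, 43, 48, 50, 54, 56, 63, 72, 73.
Count below 40: L = 10; count equal: E = 1; n = 19.
Percentile rank = 100·(10 + 0.5·1)/19 = 100·10.5/19 = 55.26.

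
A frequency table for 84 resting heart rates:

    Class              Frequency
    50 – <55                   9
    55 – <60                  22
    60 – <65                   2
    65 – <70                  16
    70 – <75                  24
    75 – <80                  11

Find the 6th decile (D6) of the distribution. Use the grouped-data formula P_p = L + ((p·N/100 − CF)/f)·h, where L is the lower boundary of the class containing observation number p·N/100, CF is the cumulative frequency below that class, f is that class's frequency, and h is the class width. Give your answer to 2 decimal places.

N = 84; target position k = 60/100 · 84 = 50.4.
Cumulative frequencies: 9, 31, 33, 49, 73, 84.
Observation 50.4 falls in the class 70 – <75.
L = 70, CF = 49, f = 24, h = 5.
P60 = 70 + ((50.4 − 49)/24)·5 = 70 + 0.291667 = 70.2917.

70.29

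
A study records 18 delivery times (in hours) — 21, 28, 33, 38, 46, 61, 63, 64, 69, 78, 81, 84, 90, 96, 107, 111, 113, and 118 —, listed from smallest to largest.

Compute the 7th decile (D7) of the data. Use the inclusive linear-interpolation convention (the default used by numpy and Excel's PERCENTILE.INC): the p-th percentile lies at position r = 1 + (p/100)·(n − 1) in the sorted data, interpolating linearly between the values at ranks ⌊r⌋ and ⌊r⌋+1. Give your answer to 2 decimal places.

n = 18.
r = 1 + (70/100)·(18 − 1) = 1 + 11.9 = 12.9.
Rank 12 is 84 and rank 13 is 90.
Interpolate: 84 + 0.9·(90 − 84) = 84 + 0.9·6 = 89.4.

89.40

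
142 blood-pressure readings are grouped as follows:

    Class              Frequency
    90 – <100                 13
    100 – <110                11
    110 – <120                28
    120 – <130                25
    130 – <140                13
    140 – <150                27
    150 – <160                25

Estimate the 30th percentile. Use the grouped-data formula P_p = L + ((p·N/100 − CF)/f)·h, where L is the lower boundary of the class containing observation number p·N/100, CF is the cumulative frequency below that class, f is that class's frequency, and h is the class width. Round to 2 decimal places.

116.64

N = 142; target position k = 30/100 · 142 = 42.6.
Cumulative frequencies: 13, 24, 52, 77, 90, 117, 142.
Observation 42.6 falls in the class 110 – <120.
L = 110, CF = 24, f = 28, h = 10.
P30 = 110 + ((42.6 − 24)/28)·10 = 110 + 6.64286 = 116.643.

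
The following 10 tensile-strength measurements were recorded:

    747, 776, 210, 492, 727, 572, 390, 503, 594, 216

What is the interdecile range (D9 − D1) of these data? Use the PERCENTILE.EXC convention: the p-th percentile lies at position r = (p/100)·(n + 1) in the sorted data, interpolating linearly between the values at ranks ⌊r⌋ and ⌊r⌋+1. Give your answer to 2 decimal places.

Sorted: 210, 216, 390, 492, 503, 572, 594, 727, 747, 776.
n = 10.
P10: r = 1.1; ranks 1–2 are 210, 216; interpolating gives 210.6.
P90: r = 9.9; ranks 9–10 are 747, 776; interpolating gives 773.1.
Difference: 773.1 − 210.6 = 562.5.

562.50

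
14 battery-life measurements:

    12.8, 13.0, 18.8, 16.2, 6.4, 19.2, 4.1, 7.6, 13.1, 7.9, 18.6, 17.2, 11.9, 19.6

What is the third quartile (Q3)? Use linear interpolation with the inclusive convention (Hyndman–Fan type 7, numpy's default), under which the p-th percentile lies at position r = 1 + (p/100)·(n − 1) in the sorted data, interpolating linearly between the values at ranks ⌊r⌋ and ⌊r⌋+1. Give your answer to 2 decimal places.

18.25

Sorted: 4.1, 6.4, 7.6, 7.9, 11.9, 12.8, 13.0, 13.1, 16.2, 17.2, 18.6, 18.8, 19.2, 19.6.
n = 14.
r = 1 + (75/100)·(14 − 1) = 1 + 9.75 = 10.75.
Rank 10 is 17.2 and rank 11 is 18.6.
Interpolate: 17.2 + 0.75·(18.6 − 17.2) = 17.2 + 0.75·1.4 = 18.25.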